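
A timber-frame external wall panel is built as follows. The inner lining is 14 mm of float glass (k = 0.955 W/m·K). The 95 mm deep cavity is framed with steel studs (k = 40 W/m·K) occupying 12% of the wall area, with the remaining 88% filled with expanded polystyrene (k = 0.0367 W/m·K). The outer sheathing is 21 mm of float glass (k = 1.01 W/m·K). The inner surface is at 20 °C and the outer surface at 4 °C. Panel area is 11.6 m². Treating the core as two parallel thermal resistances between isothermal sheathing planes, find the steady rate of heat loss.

Q ≈ 3370 W

Sheathing layers in series; stud and cavity paths in parallel between them.
R_inner = 0.014/(0.955×11.6) = 0.001264 K/W
R_stud  = 0.095/(40×0.12×11.6) = 0.001706 K/W
R_cav   = 0.095/(0.0367×0.88×11.6) = 0.2536 K/W
1/R_core = 1/R_stud + 1/R_cav → R_core = 0.001695 K/W
R_outer = 0.021/(1.01×11.6) = 0.001792 K/W
R_total = 0.004751 K/W
Q = ΔT/R_total = 16/0.004751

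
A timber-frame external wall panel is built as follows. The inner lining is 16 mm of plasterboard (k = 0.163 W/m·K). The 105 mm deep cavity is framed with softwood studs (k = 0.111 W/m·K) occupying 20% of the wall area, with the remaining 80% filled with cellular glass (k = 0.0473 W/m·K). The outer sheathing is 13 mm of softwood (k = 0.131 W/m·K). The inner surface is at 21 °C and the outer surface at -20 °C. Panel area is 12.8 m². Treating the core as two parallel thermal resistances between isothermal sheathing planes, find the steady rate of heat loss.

Q ≈ 270 W

Sheathing layers in series; stud and cavity paths in parallel between them.
R_inner = 0.016/(0.163×12.8) = 0.007669 K/W
R_stud  = 0.105/(0.111×0.2×12.8) = 0.3695 K/W
R_cav   = 0.105/(0.0473×0.8×12.8) = 0.2168 K/W
1/R_core = 1/R_stud + 1/R_cav → R_core = 0.1366 K/W
R_outer = 0.013/(0.131×12.8) = 0.007753 K/W
R_total = 0.152 K/W
Q = ΔT/R_total = 41/0.152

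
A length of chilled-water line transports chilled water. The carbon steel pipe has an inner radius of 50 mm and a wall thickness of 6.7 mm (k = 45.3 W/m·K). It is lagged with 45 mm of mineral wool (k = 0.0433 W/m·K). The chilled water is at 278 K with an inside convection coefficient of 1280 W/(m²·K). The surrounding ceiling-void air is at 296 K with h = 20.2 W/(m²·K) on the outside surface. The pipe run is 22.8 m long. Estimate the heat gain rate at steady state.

Radial resistances (cylindrical: R_cond = ln(r_o/r_i)/(2πkL), R_conv = 1/(h·2πrL)):
R_inner film = 1/(h_i·2πr₁L) = 1/(1280×2π×0.05×22.8) = 1.091×10^-4 K/W
R_carbon steel pipe wall = ln(56.7/50)/(2π×45.3×22.8) = 1.938×10^-5 K/W
R_mineral wool = ln(101.7/56.7)/(2π×0.0433×22.8) = 0.09419 K/W
R_outer film = 1/(h_o·2πr_oL) = 1/(20.2×2π×0.1017×22.8) = 0.003398 K/W
R_total = 0.09771 K/W
Q = ΔT/R_total = 18/0.09771

Q ≈ 184 W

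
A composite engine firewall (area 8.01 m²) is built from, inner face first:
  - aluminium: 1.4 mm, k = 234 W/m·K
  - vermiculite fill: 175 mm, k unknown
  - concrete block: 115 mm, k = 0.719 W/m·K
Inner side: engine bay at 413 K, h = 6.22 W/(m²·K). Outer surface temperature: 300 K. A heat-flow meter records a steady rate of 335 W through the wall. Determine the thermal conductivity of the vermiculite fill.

Using the resistance-network approach (series):
R_inner film = 1/(h_i·A) = 1/(6.22×8.01) = 0.02007 K/W
R_aluminium = L/(kA) = 0.0014/(234×8.01) = 7.469×10^-7 K/W
R_concrete block = L/(kA) = 0.115/(0.719×8.01) = 0.01997 K/W
Sum of known resistances R_other = 0.04004 K/W
Total R = ΔT/Q = 113/335 = 0.3373 K/W
R_vermiculite fill = R_total − R_other = 0.2973 K/W
k = L/(R·A) = 0.175/(0.2973×8.01)

k ≈ 0.0735 W/(m·K)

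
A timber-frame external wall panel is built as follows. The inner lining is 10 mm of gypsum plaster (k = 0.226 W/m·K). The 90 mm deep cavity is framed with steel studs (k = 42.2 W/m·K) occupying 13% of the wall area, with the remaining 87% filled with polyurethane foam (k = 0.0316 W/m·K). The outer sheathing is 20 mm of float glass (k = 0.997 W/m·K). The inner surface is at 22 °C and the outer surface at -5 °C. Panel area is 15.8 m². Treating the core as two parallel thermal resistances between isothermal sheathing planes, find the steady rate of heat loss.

Q ≈ 5290 W

Sheathing layers in series; stud and cavity paths in parallel between them.
R_inner = 0.01/(0.226×15.8) = 0.0028 K/W
R_stud  = 0.09/(42.2×0.13×15.8) = 0.001038 K/W
R_cav   = 0.09/(0.0316×0.87×15.8) = 0.2072 K/W
1/R_core = 1/R_stud + 1/R_cav → R_core = 0.001033 K/W
R_outer = 0.02/(0.997×15.8) = 0.00127 K/W
R_total = 0.005103 K/W
Q = ΔT/R_total = 27/0.005103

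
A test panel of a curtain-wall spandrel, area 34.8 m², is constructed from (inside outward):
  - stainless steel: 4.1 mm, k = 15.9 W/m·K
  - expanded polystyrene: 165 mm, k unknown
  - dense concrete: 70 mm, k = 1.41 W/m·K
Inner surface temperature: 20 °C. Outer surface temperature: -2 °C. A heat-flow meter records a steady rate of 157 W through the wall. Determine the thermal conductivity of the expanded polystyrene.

Using the resistance-network approach (series):
R_stainless steel = L/(kA) = 0.0041/(15.9×34.8) = 7.41×10^-6 K/W
R_dense concrete = L/(kA) = 0.07/(1.41×34.8) = 0.001427 K/W
Sum of known resistances R_other = 0.001434 K/W
Total R = ΔT/Q = 22/157 = 0.1401 K/W
R_expanded polystyrene = R_total − R_other = 0.1387 K/W
k = L/(R·A) = 0.165/(0.1387×34.8)

k ≈ 0.0342 W/(m·K)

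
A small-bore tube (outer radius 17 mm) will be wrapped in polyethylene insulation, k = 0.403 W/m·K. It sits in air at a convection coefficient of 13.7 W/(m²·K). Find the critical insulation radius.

r_cr ≈ 29.4 mm

For a cylinder r_cr = k/h = 0.403/13.7
r_cr = 29.4 mm; since the bare radius (17 mm) is below r_cr, adding a thin layer of insulation will *increase* heat loss.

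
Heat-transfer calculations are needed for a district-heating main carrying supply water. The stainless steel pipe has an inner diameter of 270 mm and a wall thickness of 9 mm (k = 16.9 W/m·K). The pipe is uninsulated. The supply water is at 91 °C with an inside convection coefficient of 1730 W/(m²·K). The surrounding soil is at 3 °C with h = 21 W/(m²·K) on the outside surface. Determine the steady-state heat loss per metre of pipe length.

Radial resistances (cylindrical: R_cond = ln(r_o/r_i)/(2πkL), R_conv = 1/(h·2πrL)):
R_inner film = 1/(h_i·2πr₁L) = 1/(1730×2π×0.135×1) = 6.815×10^-4 K/W
R_stainless steel pipe wall = ln(144/135)/(2π×16.9×1) = 6.078×10^-4 K/W
R_outer film = 1/(h_o·2πr_oL) = 1/(21×2π×0.144×1) = 0.05263 K/W
R_total = 0.05392 K/W
Q = ΔT/R_total = 88/0.05392

q′ ≈ 1630 W/m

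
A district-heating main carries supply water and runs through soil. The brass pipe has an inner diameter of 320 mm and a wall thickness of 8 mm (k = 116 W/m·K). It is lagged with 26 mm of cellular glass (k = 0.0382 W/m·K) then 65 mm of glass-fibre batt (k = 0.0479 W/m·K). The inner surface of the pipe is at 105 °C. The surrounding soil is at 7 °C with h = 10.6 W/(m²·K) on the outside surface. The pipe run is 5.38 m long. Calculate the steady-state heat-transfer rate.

Radial resistances (cylindrical: R_cond = ln(r_o/r_i)/(2πkL), R_conv = 1/(h·2πrL)):
R_brass pipe wall = ln(168/160)/(2π×116×5.38) = 1.244×10^-5 K/W
R_cellular glass = ln(194/168)/(2π×0.0382×5.38) = 0.1114 K/W
R_glass-fibre batt = ln(259/194)/(2π×0.0479×5.38) = 0.1785 K/W
R_outer film = 1/(h_o·2πr_oL) = 1/(10.6×2π×0.259×5.38) = 0.01078 K/W
R_total = 0.3007 K/W
Q = ΔT/R_total = 98/0.3007

Q ≈ 326 W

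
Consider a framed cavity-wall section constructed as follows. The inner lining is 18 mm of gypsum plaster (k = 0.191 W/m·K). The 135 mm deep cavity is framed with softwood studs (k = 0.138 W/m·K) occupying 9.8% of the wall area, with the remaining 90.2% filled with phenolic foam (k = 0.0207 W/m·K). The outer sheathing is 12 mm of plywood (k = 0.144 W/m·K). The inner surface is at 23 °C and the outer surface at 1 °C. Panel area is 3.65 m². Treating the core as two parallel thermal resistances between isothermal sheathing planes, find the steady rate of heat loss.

Sheathing layers in series; stud and cavity paths in parallel between them.
R_inner = 0.018/(0.191×3.65) = 0.02582 K/W
R_stud  = 0.135/(0.138×0.098×3.65) = 2.735 K/W
R_cav   = 0.135/(0.0207×0.902×3.65) = 1.981 K/W
1/R_core = 1/R_stud + 1/R_cav → R_core = 1.149 K/W
R_outer = 0.012/(0.144×3.65) = 0.02283 K/W
R_total = 1.197 K/W
Q = ΔT/R_total = 22/1.197

Q ≈ 18.4 W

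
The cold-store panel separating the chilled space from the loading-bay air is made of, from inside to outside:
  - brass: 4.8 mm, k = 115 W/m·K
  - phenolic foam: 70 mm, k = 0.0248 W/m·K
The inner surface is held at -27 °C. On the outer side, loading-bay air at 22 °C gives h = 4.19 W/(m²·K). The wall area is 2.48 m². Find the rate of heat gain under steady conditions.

Q ≈ 39.7 W

Series thermal resistances:
R_brass = L/(kA) = 0.0048/(115×2.48) = 1.683×10^-5 K/W
R_phenolic foam = L/(kA) = 0.07/(0.0248×2.48) = 1.138 K/W
R_outer film = 1/(h_o·A) = 1/(4.19×2.48) = 0.09624 K/W
R_total = 1.234 K/W
Q = ΔT / R_total = 49 / 1.234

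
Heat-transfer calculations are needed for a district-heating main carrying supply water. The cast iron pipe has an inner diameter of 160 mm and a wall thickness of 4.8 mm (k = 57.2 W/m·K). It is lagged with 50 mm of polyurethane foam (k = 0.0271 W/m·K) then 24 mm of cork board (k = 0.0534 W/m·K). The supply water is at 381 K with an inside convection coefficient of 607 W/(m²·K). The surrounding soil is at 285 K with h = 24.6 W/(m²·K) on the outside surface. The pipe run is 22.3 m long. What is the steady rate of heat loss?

Per-layer cylindrical resistances, series-summed:
R_inner film = 1/(h_i·2πr₁L) = 1/(607×2π×0.08×22.3) = 1.47×10^-4 K/W
R_cast iron pipe wall = ln(84.8/80)/(2π×57.2×22.3) = 7.27×10^-6 K/W
R_polyurethane foam = ln(134.8/84.8)/(2π×0.0271×22.3) = 0.1221 K/W
R_cork board = ln(158.8/134.8)/(2π×0.0534×22.3) = 0.0219 K/W
R_outer film = 1/(h_o·2πr_oL) = 1/(24.6×2π×0.1588×22.3) = 0.001827 K/W
R_total = 0.1459 K/W
Q = ΔT/R_total = 96/0.1459

Q ≈ 658 W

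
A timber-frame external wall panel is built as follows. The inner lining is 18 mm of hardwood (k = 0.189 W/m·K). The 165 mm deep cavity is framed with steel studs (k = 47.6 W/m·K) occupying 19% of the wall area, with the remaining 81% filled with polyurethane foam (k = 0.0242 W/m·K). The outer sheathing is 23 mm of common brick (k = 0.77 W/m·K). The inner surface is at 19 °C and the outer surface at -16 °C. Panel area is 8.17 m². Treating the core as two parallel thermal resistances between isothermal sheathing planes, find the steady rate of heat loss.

Q ≈ 2000 W

Sheathing layers in series; stud and cavity paths in parallel between them.
R_inner = 0.018/(0.189×8.17) = 0.01166 K/W
R_stud  = 0.165/(47.6×0.19×8.17) = 0.002233 K/W
R_cav   = 0.165/(0.0242×0.81×8.17) = 1.03 K/W
1/R_core = 1/R_stud + 1/R_cav → R_core = 0.002228 K/W
R_outer = 0.023/(0.77×8.17) = 0.003656 K/W
R_total = 0.01754 K/W
Q = ΔT/R_total = 35/0.01754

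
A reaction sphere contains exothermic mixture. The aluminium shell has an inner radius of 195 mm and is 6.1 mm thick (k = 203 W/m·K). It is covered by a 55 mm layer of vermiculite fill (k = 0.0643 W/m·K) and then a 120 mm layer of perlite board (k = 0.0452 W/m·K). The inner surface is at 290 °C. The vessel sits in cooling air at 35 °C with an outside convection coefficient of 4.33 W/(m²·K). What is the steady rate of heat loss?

Q ≈ 70 W

Each spherical layer contributes R = (1/r_i − 1/r_o)/(4πk):
R_aluminium shell = (1/0.195 − 1/0.2011)/(4π×203) = 6.098×10^-5 K/W
R_vermiculite fill = (1/0.2011 − 1/0.2561)/(4π×0.0643) = 1.322 K/W
R_perlite board = (1/0.2561 − 1/0.3761)/(4π×0.0452) = 2.193 K/W
R_outer film = 1/(h·4πr_o²) = 1/(4.33×4π×0.3761²) = 0.1299 K/W
R_total = 3.645 K/W
Q = ΔT/R_total = 255/3.645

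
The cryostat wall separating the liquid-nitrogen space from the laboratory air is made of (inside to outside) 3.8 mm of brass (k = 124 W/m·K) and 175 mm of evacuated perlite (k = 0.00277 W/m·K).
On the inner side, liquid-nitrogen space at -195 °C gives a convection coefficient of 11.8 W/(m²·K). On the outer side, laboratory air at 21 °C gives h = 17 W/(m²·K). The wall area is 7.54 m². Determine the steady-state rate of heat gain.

Thermal resistances in series:
R_inner film = 1/(h_i·A) = 1/(11.8×7.54) = 0.01124 K/W
R_brass = L/(kA) = 0.0038/(124×7.54) = 4.064×10^-6 K/W
R_evacuated perlite = L/(kA) = 0.175/(0.00277×7.54) = 8.379 K/W
R_outer film = 1/(h_o·A) = 1/(17×7.54) = 0.007802 K/W
R_total = 8.398 K/W
Q = ΔT / R_total = 216 / 8.398

Q ≈ 25.7 W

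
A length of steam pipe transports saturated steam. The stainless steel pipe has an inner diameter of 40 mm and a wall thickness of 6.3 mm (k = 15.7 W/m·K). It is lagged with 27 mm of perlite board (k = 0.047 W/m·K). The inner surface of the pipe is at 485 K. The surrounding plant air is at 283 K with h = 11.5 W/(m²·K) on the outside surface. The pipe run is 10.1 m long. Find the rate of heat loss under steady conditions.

Q ≈ 769 W

Treating each annulus and film as a series resistance:
R_stainless steel pipe wall = ln(26.3/20)/(2π×15.7×10.1) = 2.748×10^-4 K/W
R_perlite board = ln(53.3/26.3)/(2π×0.047×10.1) = 0.2368 K/W
R_outer film = 1/(h_o·2πr_oL) = 1/(11.5×2π×0.0533×10.1) = 0.02571 K/W
R_total = 0.2628 K/W
Q = ΔT/R_total = 202/0.2628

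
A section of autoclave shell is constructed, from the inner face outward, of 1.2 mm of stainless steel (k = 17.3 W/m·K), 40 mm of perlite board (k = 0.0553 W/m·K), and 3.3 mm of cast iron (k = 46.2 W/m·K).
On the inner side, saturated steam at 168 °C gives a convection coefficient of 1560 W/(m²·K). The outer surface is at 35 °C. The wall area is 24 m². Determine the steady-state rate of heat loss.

Model the wall as resistances in series:
R_inner film = 1/(h_i·A) = 1/(1560×24) = 2.671×10^-5 K/W
R_stainless steel = L/(kA) = 0.0012/(17.3×24) = 2.89×10^-6 K/W
R_perlite board = L/(kA) = 0.04/(0.0553×24) = 0.03014 K/W
R_cast iron = L/(kA) = 0.0033/(46.2×24) = 2.976×10^-6 K/W
R_total = 0.03017 K/W
Q = ΔT / R_total = 133 / 0.03017

Q ≈ 4410 W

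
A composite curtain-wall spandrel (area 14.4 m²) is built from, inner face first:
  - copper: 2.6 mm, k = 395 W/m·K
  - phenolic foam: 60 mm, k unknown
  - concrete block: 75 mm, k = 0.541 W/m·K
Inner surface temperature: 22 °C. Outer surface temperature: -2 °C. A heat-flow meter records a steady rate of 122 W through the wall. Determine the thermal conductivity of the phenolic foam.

Using the resistance-network approach (series):
R_copper = L/(kA) = 0.0026/(395×14.4) = 4.571×10^-7 K/W
R_concrete block = L/(kA) = 0.075/(0.541×14.4) = 0.009627 K/W
Sum of known resistances R_other = 0.009628 K/W
Total R = ΔT/Q = 24/122 = 0.1967 K/W
R_phenolic foam = R_total − R_other = 0.1871 K/W
k = L/(R·A) = 0.06/(0.1871×14.4)

k ≈ 0.0223 W/(m·K)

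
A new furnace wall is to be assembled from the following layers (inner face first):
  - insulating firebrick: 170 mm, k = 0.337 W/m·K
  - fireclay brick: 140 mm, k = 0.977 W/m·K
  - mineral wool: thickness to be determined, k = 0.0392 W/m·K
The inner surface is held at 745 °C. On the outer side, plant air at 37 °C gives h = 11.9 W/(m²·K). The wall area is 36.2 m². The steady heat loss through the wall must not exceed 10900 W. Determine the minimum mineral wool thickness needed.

Model the wall as resistances in series:
R_insulating firebrick = L/(kA) = 0.17/(0.337×36.2) = 0.01394 K/W
R_fireclay brick = L/(kA) = 0.14/(0.977×36.2) = 0.003958 K/W
R_outer film = 1/(h_o·A) = 1/(11.9×36.2) = 0.002321 K/W
Sum of the known resistances R_other = 0.02021 K/W
Required total resistance R_tot = ΔT/Q_allow = 708/10900 = 0.06495 K/W
R_mineral wool = R_tot − R_other = 0.04474 K/W
L = R·k·A = 0.04474×0.0392×36.2

L ≈ 63.5 mm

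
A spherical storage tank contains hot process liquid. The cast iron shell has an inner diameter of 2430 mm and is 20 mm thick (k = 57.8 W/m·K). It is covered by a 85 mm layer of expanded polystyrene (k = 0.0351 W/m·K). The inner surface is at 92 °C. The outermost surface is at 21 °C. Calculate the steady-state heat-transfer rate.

For a spherical shell R = (1/r₁ − 1/r₂)/(4πk); film R = 1/(h·4πr²). In series:
R_cast iron shell = (1/1.215 − 1/1.235)/(4π×57.8) = 1.835×10^-5 K/W
R_expanded polystyrene = (1/1.235 − 1/1.32)/(4π×0.0351) = 0.1182 K/W
R_total = 0.1182 K/W
Q = ΔT/R_total = 71/0.1182

Q ≈ 601 W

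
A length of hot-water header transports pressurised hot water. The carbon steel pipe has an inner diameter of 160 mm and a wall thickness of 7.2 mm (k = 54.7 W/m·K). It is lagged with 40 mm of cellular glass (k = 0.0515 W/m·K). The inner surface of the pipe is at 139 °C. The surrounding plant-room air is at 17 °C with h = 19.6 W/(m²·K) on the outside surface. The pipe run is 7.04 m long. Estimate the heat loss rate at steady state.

Q ≈ 698 W

Cylindrical conduction, so R = ln(r₂/r₁)/(2πkL) per layer, in series:
R_carbon steel pipe wall = ln(87.2/80)/(2π×54.7×7.04) = 3.562×10^-5 K/W
R_cellular glass = ln(127.2/87.2)/(2π×0.0515×7.04) = 0.1657 K/W
R_outer film = 1/(h_o·2πr_oL) = 1/(19.6×2π×0.1272×7.04) = 0.009068 K/W
R_total = 0.1748 K/W
Q = ΔT/R_total = 122/0.1748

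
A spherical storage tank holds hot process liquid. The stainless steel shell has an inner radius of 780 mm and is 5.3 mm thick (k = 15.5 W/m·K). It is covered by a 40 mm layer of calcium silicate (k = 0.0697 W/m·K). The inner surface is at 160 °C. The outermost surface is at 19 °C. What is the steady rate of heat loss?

Each spherical layer contributes R = (1/r_i − 1/r_o)/(4πk):
R_stainless steel shell = (1/0.78 − 1/0.7853)/(4π×15.5) = 4.442×10^-5 K/W
R_calcium silicate = (1/0.7853 − 1/0.8253)/(4π×0.0697) = 0.07046 K/W
R_total = 0.07051 K/W
Q = ΔT/R_total = 141/0.07051

Q ≈ 2000 W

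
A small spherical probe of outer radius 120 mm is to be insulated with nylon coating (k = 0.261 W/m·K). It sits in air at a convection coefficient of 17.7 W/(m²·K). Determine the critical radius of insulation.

r_cr ≈ 29.5 mm

For a sphere r_cr = 2k/h = 2×0.261/17.7
r_cr = 29.5 mm; since the bare radius (120 mm) is above r_cr, any added insulation will reduce heat loss.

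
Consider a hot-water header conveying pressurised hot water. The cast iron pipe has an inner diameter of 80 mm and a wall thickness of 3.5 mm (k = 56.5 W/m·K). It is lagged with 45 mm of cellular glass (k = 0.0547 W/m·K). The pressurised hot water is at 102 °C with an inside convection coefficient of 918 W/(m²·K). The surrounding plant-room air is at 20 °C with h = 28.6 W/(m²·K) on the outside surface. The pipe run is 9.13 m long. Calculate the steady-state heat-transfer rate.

For a radial system each layer contributes R = ln(r_out/r_in)/(2πkL); films add R = 1/(hA).
R_inner film = 1/(h_i·2πr₁L) = 1/(918×2π×0.04×9.13) = 4.747×10^-4 K/W
R_cast iron pipe wall = ln(43.5/40)/(2π×56.5×9.13) = 2.588×10^-5 K/W
R_cellular glass = ln(88.5/43.5)/(2π×0.0547×9.13) = 0.2263 K/W
R_outer film = 1/(h_o·2πr_oL) = 1/(28.6×2π×0.0885×9.13) = 0.006887 K/W
R_total = 0.2337 K/W
Q = ΔT/R_total = 82/0.2337

Q ≈ 351 W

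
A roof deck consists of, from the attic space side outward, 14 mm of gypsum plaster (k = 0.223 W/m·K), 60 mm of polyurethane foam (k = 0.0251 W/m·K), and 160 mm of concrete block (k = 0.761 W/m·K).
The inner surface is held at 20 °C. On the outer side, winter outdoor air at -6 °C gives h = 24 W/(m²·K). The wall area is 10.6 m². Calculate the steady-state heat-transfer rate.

Q ≈ 102 W

Using the resistance-network approach (series):
R_gypsum plaster = L/(kA) = 0.014/(0.223×10.6) = 0.005923 K/W
R_polyurethane foam = L/(kA) = 0.06/(0.0251×10.6) = 0.2255 K/W
R_concrete block = L/(kA) = 0.16/(0.761×10.6) = 0.01983 K/W
R_outer film = 1/(h_o·A) = 1/(24×10.6) = 0.003931 K/W
R_total = 0.2552 K/W
Q = ΔT / R_total = 26 / 0.2552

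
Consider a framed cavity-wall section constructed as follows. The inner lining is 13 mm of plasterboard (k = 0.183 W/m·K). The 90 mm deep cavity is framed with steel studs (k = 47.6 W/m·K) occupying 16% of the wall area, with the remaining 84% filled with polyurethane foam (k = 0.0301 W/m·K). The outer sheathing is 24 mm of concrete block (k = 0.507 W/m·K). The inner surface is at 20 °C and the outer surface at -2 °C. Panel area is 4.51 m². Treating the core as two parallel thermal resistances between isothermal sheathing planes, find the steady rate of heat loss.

Sheathing layers in series; stud and cavity paths in parallel between them.
R_inner = 0.013/(0.183×4.51) = 0.01575 K/W
R_stud  = 0.09/(47.6×0.16×4.51) = 0.00262 K/W
R_cav   = 0.09/(0.0301×0.84×4.51) = 0.7893 K/W
1/R_core = 1/R_stud + 1/R_cav → R_core = 0.002612 K/W
R_outer = 0.024/(0.507×4.51) = 0.0105 K/W
R_total = 0.02886 K/W
Q = ΔT/R_total = 22/0.02886

Q ≈ 762 W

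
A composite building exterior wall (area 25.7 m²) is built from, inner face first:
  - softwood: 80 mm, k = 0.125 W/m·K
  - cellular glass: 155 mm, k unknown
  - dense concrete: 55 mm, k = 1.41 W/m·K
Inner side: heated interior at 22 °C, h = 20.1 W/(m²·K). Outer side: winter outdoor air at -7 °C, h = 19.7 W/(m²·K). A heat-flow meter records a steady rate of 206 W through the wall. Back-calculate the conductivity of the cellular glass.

k ≈ 0.0546 W/(m·K)

Thermal resistances in series:
R_inner film = 1/(h_i·A) = 1/(20.1×25.7) = 0.001936 K/W
R_softwood = L/(kA) = 0.08/(0.125×25.7) = 0.0249 K/W
R_dense concrete = L/(kA) = 0.055/(1.41×25.7) = 0.001518 K/W
R_outer film = 1/(h_o·A) = 1/(19.7×25.7) = 0.001975 K/W
Sum of known resistances R_other = 0.03033 K/W
Total R = ΔT/Q = 29/206 = 0.1408 K/W
R_cellular glass = R_total − R_other = 0.1104 K/W
k = L/(R·A) = 0.155/(0.1104×25.7)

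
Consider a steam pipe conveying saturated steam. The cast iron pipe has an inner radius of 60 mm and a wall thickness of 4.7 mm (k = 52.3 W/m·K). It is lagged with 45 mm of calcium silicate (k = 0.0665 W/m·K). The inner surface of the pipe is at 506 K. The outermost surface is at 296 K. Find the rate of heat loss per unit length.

For a radial system each layer contributes R = ln(r_out/r_in)/(2πkL); films add R = 1/(hA).
R_cast iron pipe wall = ln(64.7/60)/(2π×52.3×1) = 2.295×10^-4 K/W
R_calcium silicate = ln(109.7/64.7)/(2π×0.0665×1) = 1.264 K/W
R_total = 1.264 K/W
Q = ΔT/R_total = 210/1.264

q′ ≈ 166 W/m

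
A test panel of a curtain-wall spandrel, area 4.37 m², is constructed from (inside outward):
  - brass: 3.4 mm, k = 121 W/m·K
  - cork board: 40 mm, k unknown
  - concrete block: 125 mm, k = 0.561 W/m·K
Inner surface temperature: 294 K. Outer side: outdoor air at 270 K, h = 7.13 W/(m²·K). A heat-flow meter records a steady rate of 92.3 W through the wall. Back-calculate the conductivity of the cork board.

k ≈ 0.0517 W/(m·K)

Treating each layer as a thermal resistance in series:
R_brass = L/(kA) = 0.0034/(121×4.37) = 6.43×10^-6 K/W
R_concrete block = L/(kA) = 0.125/(0.561×4.37) = 0.05099 K/W
R_outer film = 1/(h_o·A) = 1/(7.13×4.37) = 0.03209 K/W
Sum of known resistances R_other = 0.08309 K/W
Total R = ΔT/Q = 24/92.3 = 0.26 K/W
R_cork board = R_total − R_other = 0.1769 K/W
k = L/(R·A) = 0.04/(0.1769×4.37)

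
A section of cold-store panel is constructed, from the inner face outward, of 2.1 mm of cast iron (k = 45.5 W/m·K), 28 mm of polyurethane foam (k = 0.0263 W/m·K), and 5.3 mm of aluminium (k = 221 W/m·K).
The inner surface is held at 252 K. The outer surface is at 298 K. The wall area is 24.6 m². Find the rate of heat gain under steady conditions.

Q ≈ 1060 W

Treating each layer as a thermal resistance in series:
R_cast iron = L/(kA) = 0.0021/(45.5×24.6) = 1.876×10^-6 K/W
R_polyurethane foam = L/(kA) = 0.028/(0.0263×24.6) = 0.04328 K/W
R_aluminium = L/(kA) = 0.0053/(221×24.6) = 9.749×10^-7 K/W
R_total = 0.04328 K/W
Q = ΔT / R_total = 46 / 0.04328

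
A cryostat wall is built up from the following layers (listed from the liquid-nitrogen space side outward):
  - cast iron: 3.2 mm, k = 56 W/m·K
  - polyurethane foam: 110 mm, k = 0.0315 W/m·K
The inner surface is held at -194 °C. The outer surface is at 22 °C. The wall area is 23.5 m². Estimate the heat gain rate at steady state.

Q ≈ 1450 W

Treating each layer as a thermal resistance in series:
R_cast iron = L/(kA) = 0.0032/(56×23.5) = 2.432×10^-6 K/W
R_polyurethane foam = L/(kA) = 0.11/(0.0315×23.5) = 0.1486 K/W
R_total = 0.1486 K/W
Q = ΔT / R_total = 216 / 0.1486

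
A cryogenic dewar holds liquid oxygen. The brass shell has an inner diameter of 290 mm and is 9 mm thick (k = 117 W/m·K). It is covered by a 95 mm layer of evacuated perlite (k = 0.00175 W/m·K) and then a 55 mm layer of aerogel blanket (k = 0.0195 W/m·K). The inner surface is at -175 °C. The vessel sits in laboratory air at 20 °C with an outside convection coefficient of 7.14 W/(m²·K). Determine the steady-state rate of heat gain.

Spherical conduction: R = (1/r_in − 1/r_out)/(4πk) per layer; series-sum.
R_brass shell = (1/0.145 − 1/0.154)/(4π×117) = 2.741×10^-4 K/W
R_evacuated perlite = (1/0.154 − 1/0.249)/(4π×0.00175) = 112.7 K/W
R_aerogel blanket = (1/0.249 − 1/0.304)/(4π×0.0195) = 2.965 K/W
R_outer film = 1/(h·4πr_o²) = 1/(7.14×4π×0.304²) = 0.1206 K/W
R_total = 115.7 K/W
Q = ΔT/R_total = 195/115.7

Q ≈ 1.68 W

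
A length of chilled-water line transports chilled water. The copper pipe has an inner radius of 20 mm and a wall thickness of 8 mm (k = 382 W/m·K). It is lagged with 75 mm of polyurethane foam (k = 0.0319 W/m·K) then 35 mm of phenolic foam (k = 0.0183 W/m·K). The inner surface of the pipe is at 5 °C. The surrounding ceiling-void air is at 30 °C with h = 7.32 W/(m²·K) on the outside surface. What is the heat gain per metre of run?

q′ ≈ 2.72 W/m

Radial resistances (cylindrical: R_cond = ln(r_o/r_i)/(2πkL), R_conv = 1/(h·2πrL)):
R_copper pipe wall = ln(28/20)/(2π×382×1) = 1.402×10^-4 K/W
R_polyurethane foam = ln(103/28)/(2π×0.0319×1) = 6.499 K/W
R_phenolic foam = ln(138/103)/(2π×0.0183×1) = 2.544 K/W
R_outer film = 1/(h_o·2πr_oL) = 1/(7.32×2π×0.138×1) = 0.1576 K/W
R_total = 9.2 K/W
Q = ΔT/R_total = 25/9.2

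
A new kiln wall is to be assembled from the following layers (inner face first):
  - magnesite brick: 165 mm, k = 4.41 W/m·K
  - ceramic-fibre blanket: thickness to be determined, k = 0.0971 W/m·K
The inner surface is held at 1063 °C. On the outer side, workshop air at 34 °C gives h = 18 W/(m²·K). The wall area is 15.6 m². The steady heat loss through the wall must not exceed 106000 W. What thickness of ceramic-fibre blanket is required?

Thermal resistances in series:
R_magnesite brick = L/(kA) = 0.165/(4.41×15.6) = 0.002398 K/W
R_outer film = 1/(h_o·A) = 1/(18×15.6) = 0.003561 K/W
Sum of the known resistances R_other = 0.00596 K/W
Required total resistance R_tot = ΔT/Q_allow = 1029/106000 = 0.009708 K/W
R_ceramic-fibre blanket = R_tot − R_other = 0.003748 K/W
L = R·k·A = 0.003748×0.0971×15.6

L ≈ 5.68 mm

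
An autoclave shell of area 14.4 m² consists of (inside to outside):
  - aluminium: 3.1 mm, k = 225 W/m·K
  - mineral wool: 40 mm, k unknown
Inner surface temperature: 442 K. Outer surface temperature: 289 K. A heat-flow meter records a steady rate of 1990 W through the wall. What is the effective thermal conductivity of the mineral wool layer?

Series thermal resistances:
R_aluminium = L/(kA) = 0.0031/(225×14.4) = 9.568×10^-7 K/W
Sum of known resistances R_other = 9.568×10^-7 K/W
Total R = ΔT/Q = 153/1990 = 0.07688 K/W
R_mineral wool = R_total − R_other = 0.07688 K/W
k = L/(R·A) = 0.04/(0.07688×14.4)

k ≈ 0.0361 W/(m·K)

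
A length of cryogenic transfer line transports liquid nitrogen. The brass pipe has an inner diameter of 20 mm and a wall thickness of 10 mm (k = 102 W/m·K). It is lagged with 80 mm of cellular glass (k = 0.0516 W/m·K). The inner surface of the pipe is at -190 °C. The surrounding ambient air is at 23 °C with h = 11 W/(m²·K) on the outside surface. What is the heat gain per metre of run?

q′ ≈ 41.7 W/m

Radial resistances (cylindrical: R_cond = ln(r_o/r_i)/(2πkL), R_conv = 1/(h·2πrL)):
R_brass pipe wall = ln(20/10)/(2π×102×1) = 0.001082 K/W
R_cellular glass = ln(100/20)/(2π×0.0516×1) = 4.964 K/W
R_outer film = 1/(h_o·2πr_oL) = 1/(11×2π×0.1×1) = 0.1447 K/W
R_total = 5.11 K/W
Q = ΔT/R_total = 213/5.11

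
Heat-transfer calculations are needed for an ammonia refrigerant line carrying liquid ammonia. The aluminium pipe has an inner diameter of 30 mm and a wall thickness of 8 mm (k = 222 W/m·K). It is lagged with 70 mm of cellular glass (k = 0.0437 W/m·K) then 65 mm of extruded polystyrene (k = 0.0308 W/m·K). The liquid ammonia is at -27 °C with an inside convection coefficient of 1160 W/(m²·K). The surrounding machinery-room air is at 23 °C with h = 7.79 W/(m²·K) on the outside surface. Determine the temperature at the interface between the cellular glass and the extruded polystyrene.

T ≈ 5 °C

Cylindrical conduction, so R = ln(r₂/r₁)/(2πkL) per layer, in series:
R_inner film = 1/(h_i·2πr₁L) = 1/(1160×2π×0.015×1) = 0.009147 K/W
R_aluminium pipe wall = ln(23/15)/(2π×222×1) = 3.064×10^-4 K/W
R_cellular glass = ln(93/23)/(2π×0.0437×1) = 5.088 K/W
R_extruded polystyrene = ln(158/93)/(2π×0.0308×1) = 2.739 K/W
R_outer film = 1/(h_o·2πr_oL) = 1/(7.79×2π×0.158×1) = 0.1293 K/W
R_total = 7.966 K/W
Q = ΔT/R_total = 50/7.966
Q = 6.28 W/m
T_interface = T_inner + Q·ΣR(inner→interface) = -27 + 6.28×5.098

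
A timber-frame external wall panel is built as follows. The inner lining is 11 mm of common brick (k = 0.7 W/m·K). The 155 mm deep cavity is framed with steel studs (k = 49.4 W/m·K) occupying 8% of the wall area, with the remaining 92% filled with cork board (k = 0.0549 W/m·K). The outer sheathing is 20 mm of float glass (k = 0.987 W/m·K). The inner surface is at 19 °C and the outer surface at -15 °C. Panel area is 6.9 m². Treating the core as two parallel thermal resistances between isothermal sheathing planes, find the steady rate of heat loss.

Sheathing layers in series; stud and cavity paths in parallel between them.
R_inner = 0.011/(0.7×6.9) = 0.002277 K/W
R_stud  = 0.155/(49.4×0.08×6.9) = 0.005684 K/W
R_cav   = 0.155/(0.0549×0.92×6.9) = 0.4448 K/W
1/R_core = 1/R_stud + 1/R_cav → R_core = 0.005612 K/W
R_outer = 0.02/(0.987×6.9) = 0.002937 K/W
R_total = 0.01083 K/W
Q = ΔT/R_total = 34/0.01083

Q ≈ 3140 W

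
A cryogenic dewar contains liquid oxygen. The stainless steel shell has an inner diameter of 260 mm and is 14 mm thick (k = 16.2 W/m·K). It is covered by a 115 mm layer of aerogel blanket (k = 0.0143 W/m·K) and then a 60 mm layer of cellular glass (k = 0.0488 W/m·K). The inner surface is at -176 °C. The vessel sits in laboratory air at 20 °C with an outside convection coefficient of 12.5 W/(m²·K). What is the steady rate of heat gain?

Each spherical layer contributes R = (1/r_i − 1/r_o)/(4πk):
R_stainless steel shell = (1/0.13 − 1/0.144)/(4π×16.2) = 0.003674 K/W
R_aerogel blanket = (1/0.144 − 1/0.259)/(4π×0.0143) = 17.16 K/W
R_cellular glass = (1/0.259 − 1/0.319)/(4π×0.0488) = 1.184 K/W
R_outer film = 1/(h·4πr_o²) = 1/(12.5×4π×0.319²) = 0.06256 K/W
R_total = 18.41 K/W
Q = ΔT/R_total = 196/18.41

Q ≈ 10.6 W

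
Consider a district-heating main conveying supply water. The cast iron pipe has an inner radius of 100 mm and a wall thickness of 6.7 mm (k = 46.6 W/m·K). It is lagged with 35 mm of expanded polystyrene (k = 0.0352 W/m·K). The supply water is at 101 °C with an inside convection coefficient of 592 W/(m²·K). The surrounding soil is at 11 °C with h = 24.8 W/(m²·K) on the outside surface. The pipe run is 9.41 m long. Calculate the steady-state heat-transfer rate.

Q ≈ 636 W

Cylindrical conduction, so R = ln(r₂/r₁)/(2πkL) per layer, in series:
R_inner film = 1/(h_i·2πr₁L) = 1/(592×2π×0.1×9.41) = 2.857×10^-4 K/W
R_cast iron pipe wall = ln(106.7/100)/(2π×46.6×9.41) = 2.354×10^-5 K/W
R_expanded polystyrene = ln(141.7/106.7)/(2π×0.0352×9.41) = 0.1363 K/W
R_outer film = 1/(h_o·2πr_oL) = 1/(24.8×2π×0.1417×9.41) = 0.004813 K/W
R_total = 0.1414 K/W
Q = ΔT/R_total = 90/0.1414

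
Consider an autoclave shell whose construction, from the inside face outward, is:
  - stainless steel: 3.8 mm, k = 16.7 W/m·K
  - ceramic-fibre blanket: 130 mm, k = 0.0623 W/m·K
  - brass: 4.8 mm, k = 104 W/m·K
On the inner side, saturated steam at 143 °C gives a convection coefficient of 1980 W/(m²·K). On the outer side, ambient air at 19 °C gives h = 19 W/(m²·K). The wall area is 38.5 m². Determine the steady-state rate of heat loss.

Model the wall as resistances in series:
R_inner film = 1/(h_i·A) = 1/(1980×38.5) = 1.312×10^-5 K/W
R_stainless steel = L/(kA) = 0.0038/(16.7×38.5) = 5.91×10^-6 K/W
R_ceramic-fibre blanket = L/(kA) = 0.13/(0.0623×38.5) = 0.0542 K/W
R_brass = L/(kA) = 0.0048/(104×38.5) = 1.199×10^-6 K/W
R_outer film = 1/(h_o·A) = 1/(19×38.5) = 0.001367 K/W
R_total = 0.05559 K/W
Q = ΔT / R_total = 124 / 0.05559

Q ≈ 2230 W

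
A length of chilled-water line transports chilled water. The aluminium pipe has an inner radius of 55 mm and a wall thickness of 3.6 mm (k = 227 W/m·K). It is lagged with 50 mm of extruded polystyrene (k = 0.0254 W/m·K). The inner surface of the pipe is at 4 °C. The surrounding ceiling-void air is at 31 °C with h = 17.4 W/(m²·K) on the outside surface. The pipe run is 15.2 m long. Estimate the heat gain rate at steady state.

Cylindrical conduction, so R = ln(r₂/r₁)/(2πkL) per layer, in series:
R_aluminium pipe wall = ln(58.6/55)/(2π×227×15.2) = 2.924×10^-6 K/W
R_extruded polystyrene = ln(108.6/58.6)/(2π×0.0254×15.2) = 0.2543 K/W
R_outer film = 1/(h_o·2πr_oL) = 1/(17.4×2π×0.1086×15.2) = 0.005541 K/W
R_total = 0.2599 K/W
Q = ΔT/R_total = 27/0.2599

Q ≈ 104 W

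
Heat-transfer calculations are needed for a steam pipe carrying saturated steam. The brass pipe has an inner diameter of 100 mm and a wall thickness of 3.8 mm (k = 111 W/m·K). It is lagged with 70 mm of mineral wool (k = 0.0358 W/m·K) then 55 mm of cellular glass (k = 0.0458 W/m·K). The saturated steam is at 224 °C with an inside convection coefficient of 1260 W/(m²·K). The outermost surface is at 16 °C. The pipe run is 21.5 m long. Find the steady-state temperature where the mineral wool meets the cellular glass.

Cylindrical conduction, so R = ln(r₂/r₁)/(2πkL) per layer, in series:
R_inner film = 1/(h_i·2πr₁L) = 1/(1260×2π×0.05×21.5) = 1.175×10^-4 K/W
R_brass pipe wall = ln(53.8/50)/(2π×111×21.5) = 4.885×10^-6 K/W
R_mineral wool = ln(123.8/53.8)/(2π×0.0358×21.5) = 0.1723 K/W
R_cellular glass = ln(178.8/123.8)/(2π×0.0458×21.5) = 0.05941 K/W
R_total = 0.2319 K/W
Q = ΔT/R_total = 208/0.2319
Q = 897 W
T_interface = T_inner − Q·ΣR(inner→interface) = 224 − 897×0.1724

T ≈ 69.3 °C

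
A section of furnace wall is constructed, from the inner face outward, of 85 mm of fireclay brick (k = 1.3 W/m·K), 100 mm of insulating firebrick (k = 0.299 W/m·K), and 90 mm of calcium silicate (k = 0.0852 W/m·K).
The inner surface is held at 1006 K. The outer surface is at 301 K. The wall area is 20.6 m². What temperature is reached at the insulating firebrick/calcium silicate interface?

Using the resistance-network approach (series):
R_fireclay brick = L/(kA) = 0.085/(1.3×20.6) = 0.003174 K/W
R_insulating firebrick = L/(kA) = 0.1/(0.299×20.6) = 0.01624 K/W
R_calcium silicate = L/(kA) = 0.09/(0.0852×20.6) = 0.05128 K/W
R_total = 0.07069 K/W;  Q = ΔT/R_total = 705/0.07069 = 9973 W
T_interface = T_inner − Q·ΣR(inner→interface) = 1006 − 9970×0.01941

T ≈ 812 K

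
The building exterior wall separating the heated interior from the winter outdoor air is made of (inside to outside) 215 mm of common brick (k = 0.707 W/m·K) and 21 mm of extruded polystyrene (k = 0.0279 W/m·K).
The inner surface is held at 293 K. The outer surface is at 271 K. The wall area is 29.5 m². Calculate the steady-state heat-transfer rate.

Treating each layer as a thermal resistance in series:
R_common brick = L/(kA) = 0.215/(0.707×29.5) = 0.01031 K/W
R_extruded polystyrene = L/(kA) = 0.021/(0.0279×29.5) = 0.02551 K/W
R_total = 0.03582 K/W
Q = ΔT / R_total = 22 / 0.03582

Q ≈ 614 W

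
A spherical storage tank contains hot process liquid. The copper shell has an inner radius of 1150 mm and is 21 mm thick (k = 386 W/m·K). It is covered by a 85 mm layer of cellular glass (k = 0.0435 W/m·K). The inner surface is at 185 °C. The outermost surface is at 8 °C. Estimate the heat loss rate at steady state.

Radial (spherical) resistances in series:
R_copper shell = (1/1.15 − 1/1.171)/(4π×386) = 3.215×10^-6 K/W
R_cellular glass = (1/1.171 − 1/1.256)/(4π×0.0435) = 0.1057 K/W
R_total = 0.1057 K/W
Q = ΔT/R_total = 177/0.1057

Q ≈ 1670 W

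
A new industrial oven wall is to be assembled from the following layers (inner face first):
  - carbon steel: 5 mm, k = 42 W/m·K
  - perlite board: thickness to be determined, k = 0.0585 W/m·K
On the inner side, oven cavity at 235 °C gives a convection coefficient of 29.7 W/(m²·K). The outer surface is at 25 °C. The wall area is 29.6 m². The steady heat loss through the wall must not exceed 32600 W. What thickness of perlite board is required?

Treating each layer as a thermal resistance in series:
R_inner film = 1/(h_i·A) = 1/(29.7×29.6) = 0.001138 K/W
R_carbon steel = L/(kA) = 0.005/(42×29.6) = 4.022×10^-6 K/W
Sum of the known resistances R_other = 0.001142 K/W
Required total resistance R_tot = ΔT/Q_allow = 210/32600 = 0.006442 K/W
R_perlite board = R_tot − R_other = 0.0053 K/W
L = R·k·A = 0.0053×0.0585×29.6

L ≈ 9.18 mm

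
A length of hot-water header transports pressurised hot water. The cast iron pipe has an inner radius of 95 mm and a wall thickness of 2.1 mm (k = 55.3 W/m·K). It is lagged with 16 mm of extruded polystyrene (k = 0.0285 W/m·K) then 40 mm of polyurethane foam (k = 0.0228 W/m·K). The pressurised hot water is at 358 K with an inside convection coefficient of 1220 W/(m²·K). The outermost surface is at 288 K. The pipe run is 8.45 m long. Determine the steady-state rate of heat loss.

Q ≈ 199 W

For a radial system each layer contributes R = ln(r_out/r_in)/(2πkL); films add R = 1/(hA).
R_inner film = 1/(h_i·2πr₁L) = 1/(1220×2π×0.095×8.45) = 1.625×10^-4 K/W
R_cast iron pipe wall = ln(97.1/95)/(2π×55.3×8.45) = 7.447×10^-6 K/W
R_extruded polystyrene = ln(113.1/97.1)/(2π×0.0285×8.45) = 0.1008 K/W
R_polyurethane foam = ln(153.1/113.1)/(2π×0.0228×8.45) = 0.2502 K/W
R_total = 0.3511 K/W
Q = ΔT/R_total = 70/0.3511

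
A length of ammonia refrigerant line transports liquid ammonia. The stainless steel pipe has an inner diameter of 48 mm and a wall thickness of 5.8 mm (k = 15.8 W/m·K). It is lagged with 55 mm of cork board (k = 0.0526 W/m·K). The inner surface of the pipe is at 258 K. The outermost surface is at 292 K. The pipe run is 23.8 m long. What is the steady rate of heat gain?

Q ≈ 256 W

Per-layer cylindrical resistances, series-summed:
R_stainless steel pipe wall = ln(29.8/24)/(2π×15.8×23.8) = 9.161×10^-5 K/W
R_cork board = ln(84.8/29.8)/(2π×0.0526×23.8) = 0.133 K/W
R_total = 0.133 K/W
Q = ΔT/R_total = 34/0.133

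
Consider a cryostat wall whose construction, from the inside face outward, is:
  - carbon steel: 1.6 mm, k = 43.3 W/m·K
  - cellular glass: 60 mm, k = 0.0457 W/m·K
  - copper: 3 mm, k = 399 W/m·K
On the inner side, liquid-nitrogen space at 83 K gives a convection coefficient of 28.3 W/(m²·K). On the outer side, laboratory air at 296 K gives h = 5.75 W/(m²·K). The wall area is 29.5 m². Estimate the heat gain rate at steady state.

Treating each layer as a thermal resistance in series:
R_inner film = 1/(h_i·A) = 1/(28.3×29.5) = 0.001198 K/W
R_carbon steel = L/(kA) = 0.0016/(43.3×29.5) = 1.253×10^-6 K/W
R_cellular glass = L/(kA) = 0.06/(0.0457×29.5) = 0.04451 K/W
R_copper = L/(kA) = 0.003/(399×29.5) = 2.549×10^-7 K/W
R_outer film = 1/(h_o·A) = 1/(5.75×29.5) = 0.005895 K/W
R_total = 0.0516 K/W
Q = ΔT / R_total = 213 / 0.0516

Q ≈ 4130 W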